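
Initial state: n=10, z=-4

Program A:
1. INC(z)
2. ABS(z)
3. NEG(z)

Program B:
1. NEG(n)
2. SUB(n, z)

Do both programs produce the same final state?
No

Program A final state: n=10, z=-3
Program B final state: n=-6, z=-4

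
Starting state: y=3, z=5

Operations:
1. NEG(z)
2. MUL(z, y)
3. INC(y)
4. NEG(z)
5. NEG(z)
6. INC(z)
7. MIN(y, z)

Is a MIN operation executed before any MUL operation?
No

First MIN: step 7
First MUL: step 2
Since 7 > 2, MUL comes first.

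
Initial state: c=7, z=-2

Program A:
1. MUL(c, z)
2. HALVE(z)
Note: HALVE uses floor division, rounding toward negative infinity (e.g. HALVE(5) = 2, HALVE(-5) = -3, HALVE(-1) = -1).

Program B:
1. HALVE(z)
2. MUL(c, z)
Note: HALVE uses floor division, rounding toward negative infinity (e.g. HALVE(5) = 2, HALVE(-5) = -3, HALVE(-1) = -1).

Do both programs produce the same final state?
No

Program A final state: c=-14, z=-1
Program B final state: c=-7, z=-1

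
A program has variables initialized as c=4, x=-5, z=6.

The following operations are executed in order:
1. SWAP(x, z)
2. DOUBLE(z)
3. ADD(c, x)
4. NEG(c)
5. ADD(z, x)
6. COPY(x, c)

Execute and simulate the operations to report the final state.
{c: -10, x: -10, z: -4}

Step-by-step execution:
Initial: c=4, x=-5, z=6
After step 1 (SWAP(x, z)): c=4, x=6, z=-5
After step 2 (DOUBLE(z)): c=4, x=6, z=-10
After step 3 (ADD(c, x)): c=10, x=6, z=-10
After step 4 (NEG(c)): c=-10, x=6, z=-10
After step 5 (ADD(z, x)): c=-10, x=6, z=-4
After step 6 (COPY(x, c)): c=-10, x=-10, z=-4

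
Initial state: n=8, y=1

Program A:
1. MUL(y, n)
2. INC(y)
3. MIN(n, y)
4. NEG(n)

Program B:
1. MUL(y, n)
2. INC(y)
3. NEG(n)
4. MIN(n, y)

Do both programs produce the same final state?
Yes

Program A final state: n=-8, y=9
Program B final state: n=-8, y=9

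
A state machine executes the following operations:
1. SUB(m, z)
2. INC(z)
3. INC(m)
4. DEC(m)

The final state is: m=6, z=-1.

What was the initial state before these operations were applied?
m=4, z=-2

Working backwards:
Final state: m=6, z=-1
Before step 4 (DEC(m)): m=7, z=-1
Before step 3 (INC(m)): m=6, z=-1
Before step 2 (INC(z)): m=6, z=-2
Before step 1 (SUB(m, z)): m=4, z=-2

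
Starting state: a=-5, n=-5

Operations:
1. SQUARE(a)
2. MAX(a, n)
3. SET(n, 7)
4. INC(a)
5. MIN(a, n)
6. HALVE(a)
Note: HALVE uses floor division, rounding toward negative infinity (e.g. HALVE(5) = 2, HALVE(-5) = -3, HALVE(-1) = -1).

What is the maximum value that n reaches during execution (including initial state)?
7

Values of n at each step:
Initial: n = -5
After step 1: n = -5
After step 2: n = -5
After step 3: n = 7 ← maximum
After step 4: n = 7
After step 5: n = 7
After step 6: n = 7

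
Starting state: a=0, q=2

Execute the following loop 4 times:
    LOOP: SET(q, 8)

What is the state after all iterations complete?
a=0, q=8

Iteration trace:
Start: a=0, q=2
After iteration 1: a=0, q=8
After iteration 2: a=0, q=8
After iteration 3: a=0, q=8
After iteration 4: a=0, q=8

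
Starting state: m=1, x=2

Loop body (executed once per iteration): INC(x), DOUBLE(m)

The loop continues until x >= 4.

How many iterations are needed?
2

Tracing iterations:
Initial: m=1, x=2
After iteration 1: m=2, x=3
After iteration 2: m=4, x=4
x >= 4 now holds, so the loop exits after 2 iterations.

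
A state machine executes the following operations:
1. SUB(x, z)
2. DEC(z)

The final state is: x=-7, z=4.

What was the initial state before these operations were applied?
x=-2, z=5

Working backwards:
Final state: x=-7, z=4
Before step 2 (DEC(z)): x=-7, z=5
Before step 1 (SUB(x, z)): x=-2, z=5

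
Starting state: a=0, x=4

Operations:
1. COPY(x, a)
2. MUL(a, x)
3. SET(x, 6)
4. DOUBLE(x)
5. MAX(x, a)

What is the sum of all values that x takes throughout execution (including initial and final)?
34

Values of x at each step:
Initial: x = 4
After step 1: x = 0
After step 2: x = 0
After step 3: x = 6
After step 4: x = 12
After step 5: x = 12
Sum = 4 + 0 + 0 + 6 + 12 + 12 = 34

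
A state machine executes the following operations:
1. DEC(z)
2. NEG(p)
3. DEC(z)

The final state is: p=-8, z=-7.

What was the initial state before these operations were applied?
p=8, z=-5

Working backwards:
Final state: p=-8, z=-7
Before step 3 (DEC(z)): p=-8, z=-6
Before step 2 (NEG(p)): p=8, z=-6
Before step 1 (DEC(z)): p=8, z=-5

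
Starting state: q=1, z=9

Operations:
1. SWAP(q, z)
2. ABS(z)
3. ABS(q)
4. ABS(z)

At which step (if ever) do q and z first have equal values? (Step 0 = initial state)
Never

q and z never become equal during execution.

Comparing values at each step:
Initial: q=1, z=9
After step 1: q=9, z=1
After step 2: q=9, z=1
After step 3: q=9, z=1
After step 4: q=9, z=1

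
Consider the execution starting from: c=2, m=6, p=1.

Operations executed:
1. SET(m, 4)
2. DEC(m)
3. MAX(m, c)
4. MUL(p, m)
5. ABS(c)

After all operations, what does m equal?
m = 3

Tracing execution:
Step 1: SET(m, 4) → m = 4
Step 2: DEC(m) → m = 3
Step 3: MAX(m, c) → m = 3
Step 4: MUL(p, m) → m = 3
Step 5: ABS(c) → m = 3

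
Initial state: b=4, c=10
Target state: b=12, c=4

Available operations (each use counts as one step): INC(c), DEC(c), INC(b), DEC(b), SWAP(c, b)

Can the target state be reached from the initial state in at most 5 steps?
Yes

Path (3 steps): INC(c) → INC(c) → SWAP(c, b)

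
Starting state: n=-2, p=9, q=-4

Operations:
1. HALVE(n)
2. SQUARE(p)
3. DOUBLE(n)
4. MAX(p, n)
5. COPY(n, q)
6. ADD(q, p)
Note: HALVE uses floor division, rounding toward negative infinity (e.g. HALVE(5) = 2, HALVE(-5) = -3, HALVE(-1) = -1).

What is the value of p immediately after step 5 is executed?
p = 81

Tracing p through execution:
Initial: p = 9
After step 1 (HALVE(n)): p = 9
After step 2 (SQUARE(p)): p = 81
After step 3 (DOUBLE(n)): p = 81
After step 4 (MAX(p, n)): p = 81
After step 5 (COPY(n, q)): p = 81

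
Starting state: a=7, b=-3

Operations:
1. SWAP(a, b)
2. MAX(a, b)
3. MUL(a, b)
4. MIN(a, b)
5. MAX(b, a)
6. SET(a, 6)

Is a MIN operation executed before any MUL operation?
No

First MIN: step 4
First MUL: step 3
Since 4 > 3, MUL comes first.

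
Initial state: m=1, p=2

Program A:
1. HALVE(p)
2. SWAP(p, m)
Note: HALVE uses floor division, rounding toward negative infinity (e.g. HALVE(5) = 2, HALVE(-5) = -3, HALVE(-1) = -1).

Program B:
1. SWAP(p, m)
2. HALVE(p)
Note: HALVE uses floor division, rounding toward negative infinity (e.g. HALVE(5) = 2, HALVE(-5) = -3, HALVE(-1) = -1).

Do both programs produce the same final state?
No

Program A final state: m=1, p=1
Program B final state: m=2, p=0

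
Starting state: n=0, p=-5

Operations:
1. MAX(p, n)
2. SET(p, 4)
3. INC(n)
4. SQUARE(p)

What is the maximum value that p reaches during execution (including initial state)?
16

Values of p at each step:
Initial: p = -5
After step 1: p = 0
After step 2: p = 4
After step 3: p = 4
After step 4: p = 16 ← maximum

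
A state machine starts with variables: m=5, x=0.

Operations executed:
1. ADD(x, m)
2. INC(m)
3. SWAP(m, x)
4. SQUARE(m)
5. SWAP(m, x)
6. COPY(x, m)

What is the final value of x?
x = 6

Tracing execution:
Step 1: ADD(x, m) → x = 5
Step 2: INC(m) → x = 5
Step 3: SWAP(m, x) → x = 6
Step 4: SQUARE(m) → x = 6
Step 5: SWAP(m, x) → x = 25
Step 6: COPY(x, m) → x = 6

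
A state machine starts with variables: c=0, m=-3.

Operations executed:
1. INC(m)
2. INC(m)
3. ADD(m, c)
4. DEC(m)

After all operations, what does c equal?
c = 0

Tracing execution:
Step 1: INC(m) → c = 0
Step 2: INC(m) → c = 0
Step 3: ADD(m, c) → c = 0
Step 4: DEC(m) → c = 0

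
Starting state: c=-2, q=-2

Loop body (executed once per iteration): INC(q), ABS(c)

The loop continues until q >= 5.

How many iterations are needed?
7

Tracing iterations:
Initial: c=-2, q=-2
After iteration 1: c=2, q=-1
After iteration 2: c=2, q=0
After iteration 3: c=2, q=1
After iteration 4: c=2, q=2
After iteration 5: c=2, q=3
After iteration 6: c=2, q=4
After iteration 7: c=2, q=5
q >= 5 now holds, so the loop exits after 7 iterations.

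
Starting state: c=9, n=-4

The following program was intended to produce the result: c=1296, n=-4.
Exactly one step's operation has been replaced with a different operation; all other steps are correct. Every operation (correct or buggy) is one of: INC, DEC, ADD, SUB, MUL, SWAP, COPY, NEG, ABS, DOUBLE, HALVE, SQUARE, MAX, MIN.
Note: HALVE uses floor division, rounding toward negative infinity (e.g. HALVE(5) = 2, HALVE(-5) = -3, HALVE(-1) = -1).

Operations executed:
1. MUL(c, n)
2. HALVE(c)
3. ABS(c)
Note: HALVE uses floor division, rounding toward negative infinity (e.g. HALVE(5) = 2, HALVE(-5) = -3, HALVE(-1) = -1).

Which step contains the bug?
Step 2

Trace with buggy code:
Initial: c=9, n=-4
After step 1: c=-36, n=-4
After step 2: c=-18, n=-4
After step 3: c=18, n=-4
Actual final c=18, n=-4 ≠ expected c=1296, n=-4.
Step 2 is the only position where a single-operation replacement can produce the expected result.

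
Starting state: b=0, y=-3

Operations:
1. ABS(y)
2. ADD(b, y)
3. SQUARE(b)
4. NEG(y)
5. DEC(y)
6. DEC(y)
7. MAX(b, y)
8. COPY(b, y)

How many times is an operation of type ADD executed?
1

Counting ADD operations:
Step 2: ADD(b, y) ← ADD
Total: 1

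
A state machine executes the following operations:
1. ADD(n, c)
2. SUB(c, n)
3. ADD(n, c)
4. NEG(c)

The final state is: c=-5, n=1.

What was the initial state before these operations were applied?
c=1, n=-5

Working backwards:
Final state: c=-5, n=1
Before step 4 (NEG(c)): c=5, n=1
Before step 3 (ADD(n, c)): c=5, n=-4
Before step 2 (SUB(c, n)): c=1, n=-4
Before step 1 (ADD(n, c)): c=1, n=-5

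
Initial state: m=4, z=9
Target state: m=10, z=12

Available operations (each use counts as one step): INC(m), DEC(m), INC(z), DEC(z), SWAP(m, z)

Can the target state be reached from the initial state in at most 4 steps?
No

The target state cannot be reached within 4 steps.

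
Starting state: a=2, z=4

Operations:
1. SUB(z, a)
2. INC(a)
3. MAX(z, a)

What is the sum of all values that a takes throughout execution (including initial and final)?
10

Values of a at each step:
Initial: a = 2
After step 1: a = 2
After step 2: a = 3
After step 3: a = 3
Sum = 2 + 2 + 3 + 3 = 10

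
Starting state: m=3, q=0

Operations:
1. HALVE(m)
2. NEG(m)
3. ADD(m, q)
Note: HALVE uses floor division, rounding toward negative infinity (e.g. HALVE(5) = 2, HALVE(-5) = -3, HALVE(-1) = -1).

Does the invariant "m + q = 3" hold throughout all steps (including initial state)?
No, violated after step 1

The invariant is violated after step 1.

State at each step:
Initial: m=3, q=0
After step 1: m=1, q=0
After step 2: m=-1, q=0
After step 3: m=-1, q=0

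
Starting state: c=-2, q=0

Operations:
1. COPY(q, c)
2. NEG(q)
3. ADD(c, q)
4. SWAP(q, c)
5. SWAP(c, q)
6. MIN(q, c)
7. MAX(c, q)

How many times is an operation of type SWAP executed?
2

Counting SWAP operations:
Step 4: SWAP(q, c) ← SWAP
Step 5: SWAP(c, q) ← SWAP
Total: 2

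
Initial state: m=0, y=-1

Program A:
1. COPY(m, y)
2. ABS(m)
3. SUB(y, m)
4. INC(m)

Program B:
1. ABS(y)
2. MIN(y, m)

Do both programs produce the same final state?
No

Program A final state: m=2, y=-2
Program B final state: m=0, y=0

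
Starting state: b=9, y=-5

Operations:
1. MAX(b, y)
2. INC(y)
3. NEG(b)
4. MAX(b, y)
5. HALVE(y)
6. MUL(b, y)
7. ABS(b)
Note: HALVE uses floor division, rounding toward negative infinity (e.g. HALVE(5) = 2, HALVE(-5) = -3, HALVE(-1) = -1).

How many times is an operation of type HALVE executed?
1

Counting HALVE operations:
Step 5: HALVE(y) ← HALVE
Total: 1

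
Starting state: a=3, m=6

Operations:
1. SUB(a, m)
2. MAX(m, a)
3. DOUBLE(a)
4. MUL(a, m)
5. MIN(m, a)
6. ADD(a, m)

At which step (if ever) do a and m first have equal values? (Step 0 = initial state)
Step 5

a and m first become equal after step 5.

Comparing values at each step:
Initial: a=3, m=6
After step 1: a=-3, m=6
After step 2: a=-3, m=6
After step 3: a=-6, m=6
After step 4: a=-36, m=6
After step 5: a=-36, m=-36 ← equal!
After step 6: a=-72, m=-36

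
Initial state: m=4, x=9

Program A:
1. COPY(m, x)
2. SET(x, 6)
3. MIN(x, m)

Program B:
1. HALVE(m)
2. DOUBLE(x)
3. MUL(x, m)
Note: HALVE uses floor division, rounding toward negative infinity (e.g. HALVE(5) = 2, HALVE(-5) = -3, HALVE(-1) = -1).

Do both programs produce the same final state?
No

Program A final state: m=9, x=6
Program B final state: m=2, x=36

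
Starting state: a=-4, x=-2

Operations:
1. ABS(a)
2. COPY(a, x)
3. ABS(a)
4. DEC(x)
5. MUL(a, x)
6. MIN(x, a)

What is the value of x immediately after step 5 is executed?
x = -3

Tracing x through execution:
Initial: x = -2
After step 1 (ABS(a)): x = -2
After step 2 (COPY(a, x)): x = -2
After step 3 (ABS(a)): x = -2
After step 4 (DEC(x)): x = -3
After step 5 (MUL(a, x)): x = -3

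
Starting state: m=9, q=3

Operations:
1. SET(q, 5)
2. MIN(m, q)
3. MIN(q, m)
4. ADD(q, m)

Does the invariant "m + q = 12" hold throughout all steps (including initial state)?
No, violated after step 1

The invariant is violated after step 1.

State at each step:
Initial: m=9, q=3
After step 1: m=9, q=5
After step 2: m=5, q=5
After step 3: m=5, q=5
After step 4: m=5, q=10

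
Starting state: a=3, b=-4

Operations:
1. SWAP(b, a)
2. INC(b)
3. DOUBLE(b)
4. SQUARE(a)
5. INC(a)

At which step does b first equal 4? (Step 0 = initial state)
Step 2

Tracing b:
Initial: b = -4
After step 1: b = 3
After step 2: b = 4 ← first occurrence
After step 3: b = 8
After step 4: b = 8
After step 5: b = 8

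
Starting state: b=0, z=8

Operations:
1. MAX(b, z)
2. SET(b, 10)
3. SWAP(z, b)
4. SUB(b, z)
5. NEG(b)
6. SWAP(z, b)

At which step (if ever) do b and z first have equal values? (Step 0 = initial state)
Step 1

b and z first become equal after step 1.

Comparing values at each step:
Initial: b=0, z=8
After step 1: b=8, z=8 ← equal!
After step 2: b=10, z=8
After step 3: b=8, z=10
After step 4: b=-2, z=10
After step 5: b=2, z=10
After step 6: b=10, z=2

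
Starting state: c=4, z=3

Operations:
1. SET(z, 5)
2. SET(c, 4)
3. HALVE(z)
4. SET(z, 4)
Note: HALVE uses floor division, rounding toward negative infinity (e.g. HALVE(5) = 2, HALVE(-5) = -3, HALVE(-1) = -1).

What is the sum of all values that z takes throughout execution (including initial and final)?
19

Values of z at each step:
Initial: z = 3
After step 1: z = 5
After step 2: z = 5
After step 3: z = 2
After step 4: z = 4
Sum = 3 + 5 + 5 + 2 + 4 = 19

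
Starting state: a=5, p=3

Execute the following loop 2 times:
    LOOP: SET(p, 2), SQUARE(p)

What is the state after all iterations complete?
a=5, p=4

Iteration trace:
Start: a=5, p=3
After iteration 1: a=5, p=4
After iteration 2: a=5, p=4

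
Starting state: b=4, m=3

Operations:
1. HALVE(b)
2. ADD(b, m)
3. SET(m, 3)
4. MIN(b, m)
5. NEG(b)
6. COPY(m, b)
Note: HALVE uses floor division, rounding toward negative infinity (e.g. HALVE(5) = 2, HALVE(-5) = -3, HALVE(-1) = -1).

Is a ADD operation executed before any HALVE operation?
No

First ADD: step 2
First HALVE: step 1
Since 2 > 1, HALVE comes first.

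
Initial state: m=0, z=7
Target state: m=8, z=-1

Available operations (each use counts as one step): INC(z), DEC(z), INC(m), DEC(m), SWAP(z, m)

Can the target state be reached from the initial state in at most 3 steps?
Yes

Path (3 steps): INC(z) → DEC(m) → SWAP(z, m)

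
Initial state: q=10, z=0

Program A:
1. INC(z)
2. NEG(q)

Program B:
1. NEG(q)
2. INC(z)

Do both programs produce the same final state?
Yes

Program A final state: q=-10, z=1
Program B final state: q=-10, z=1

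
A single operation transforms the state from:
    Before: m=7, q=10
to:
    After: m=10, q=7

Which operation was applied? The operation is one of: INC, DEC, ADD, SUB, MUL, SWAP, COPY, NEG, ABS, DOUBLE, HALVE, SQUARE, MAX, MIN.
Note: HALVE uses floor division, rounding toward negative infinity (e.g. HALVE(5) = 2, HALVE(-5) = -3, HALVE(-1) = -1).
SWAP(m, q)

Analyzing the change:
Before: m=7, q=10
After: m=10, q=7
Variable m changed from 7 to 10
Variable q changed from 10 to 7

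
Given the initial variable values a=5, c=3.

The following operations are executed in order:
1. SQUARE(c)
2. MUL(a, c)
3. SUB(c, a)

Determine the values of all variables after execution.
{a: 45, c: -36}

Step-by-step execution:
Initial: a=5, c=3
After step 1 (SQUARE(c)): a=5, c=9
After step 2 (MUL(a, c)): a=45, c=9
After step 3 (SUB(c, a)): a=45, c=-36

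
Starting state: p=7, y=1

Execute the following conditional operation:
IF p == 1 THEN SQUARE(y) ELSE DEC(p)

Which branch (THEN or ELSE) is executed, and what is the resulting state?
Branch: ELSE, Final state: p=6, y=1

Evaluating condition: p == 1
p = 7
Condition is False, so ELSE branch executes
After DEC(p): p=6, y=1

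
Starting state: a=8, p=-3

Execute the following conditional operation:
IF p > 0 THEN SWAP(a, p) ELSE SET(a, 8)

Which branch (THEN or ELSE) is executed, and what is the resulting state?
Branch: ELSE, Final state: a=8, p=-3

Evaluating condition: p > 0
p = -3
Condition is False, so ELSE branch executes
After SET(a, 8): a=8, p=-3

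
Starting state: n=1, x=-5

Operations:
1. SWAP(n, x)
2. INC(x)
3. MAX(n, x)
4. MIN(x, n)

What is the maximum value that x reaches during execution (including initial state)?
2

Values of x at each step:
Initial: x = -5
After step 1: x = 1
After step 2: x = 2 ← maximum
After step 3: x = 2
After step 4: x = 2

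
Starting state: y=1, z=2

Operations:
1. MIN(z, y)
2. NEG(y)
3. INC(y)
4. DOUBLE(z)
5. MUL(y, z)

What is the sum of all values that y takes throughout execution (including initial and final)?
1

Values of y at each step:
Initial: y = 1
After step 1: y = 1
After step 2: y = -1
After step 3: y = 0
After step 4: y = 0
After step 5: y = 0
Sum = 1 + 1 + -1 + 0 + 0 + 0 = 1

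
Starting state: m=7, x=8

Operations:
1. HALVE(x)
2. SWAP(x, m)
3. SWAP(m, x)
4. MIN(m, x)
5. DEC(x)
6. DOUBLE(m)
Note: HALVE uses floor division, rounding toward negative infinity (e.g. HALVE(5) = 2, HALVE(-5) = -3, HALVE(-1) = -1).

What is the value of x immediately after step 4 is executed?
x = 4

Tracing x through execution:
Initial: x = 8
After step 1 (HALVE(x)): x = 4
After step 2 (SWAP(x, m)): x = 7
After step 3 (SWAP(m, x)): x = 4
After step 4 (MIN(m, x)): x = 4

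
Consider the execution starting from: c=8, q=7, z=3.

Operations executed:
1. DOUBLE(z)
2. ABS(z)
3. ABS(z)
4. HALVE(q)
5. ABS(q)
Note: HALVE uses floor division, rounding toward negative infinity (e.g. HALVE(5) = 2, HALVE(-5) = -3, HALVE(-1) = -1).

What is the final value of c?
c = 8

Tracing execution:
Step 1: DOUBLE(z) → c = 8
Step 2: ABS(z) → c = 8
Step 3: ABS(z) → c = 8
Step 4: HALVE(q) → c = 8
Step 5: ABS(q) → c = 8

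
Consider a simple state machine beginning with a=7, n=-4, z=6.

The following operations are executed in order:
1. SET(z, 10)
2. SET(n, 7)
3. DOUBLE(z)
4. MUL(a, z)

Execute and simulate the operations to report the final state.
{a: 140, n: 7, z: 20}

Step-by-step execution:
Initial: a=7, n=-4, z=6
After step 1 (SET(z, 10)): a=7, n=-4, z=10
After step 2 (SET(n, 7)): a=7, n=7, z=10
After step 3 (DOUBLE(z)): a=7, n=7, z=20
After step 4 (MUL(a, z)): a=140, n=7, z=20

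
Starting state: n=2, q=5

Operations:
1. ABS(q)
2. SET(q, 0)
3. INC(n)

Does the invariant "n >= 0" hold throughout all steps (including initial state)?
Yes

The invariant holds at every step.

State at each step:
Initial: n=2, q=5
After step 1: n=2, q=5
After step 2: n=2, q=0
After step 3: n=3, q=0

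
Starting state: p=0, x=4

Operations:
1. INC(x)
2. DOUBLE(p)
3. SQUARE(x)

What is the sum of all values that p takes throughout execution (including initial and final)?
0

Values of p at each step:
Initial: p = 0
After step 1: p = 0
After step 2: p = 0
After step 3: p = 0
Sum = 0 + 0 + 0 + 0 = 0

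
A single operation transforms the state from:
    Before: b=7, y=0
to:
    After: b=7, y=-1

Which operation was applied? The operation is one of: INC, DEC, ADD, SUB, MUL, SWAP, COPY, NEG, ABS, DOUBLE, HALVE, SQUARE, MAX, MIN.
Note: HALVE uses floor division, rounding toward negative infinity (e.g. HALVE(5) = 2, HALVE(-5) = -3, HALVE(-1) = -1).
DEC(y)

Analyzing the change:
Before: b=7, y=0
After: b=7, y=-1
Variable y changed from 0 to -1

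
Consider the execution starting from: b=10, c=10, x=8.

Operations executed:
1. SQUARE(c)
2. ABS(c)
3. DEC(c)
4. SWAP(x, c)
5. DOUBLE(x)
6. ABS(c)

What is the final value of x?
x = 198

Tracing execution:
Step 1: SQUARE(c) → x = 8
Step 2: ABS(c) → x = 8
Step 3: DEC(c) → x = 8
Step 4: SWAP(x, c) → x = 99
Step 5: DOUBLE(x) → x = 198
Step 6: ABS(c) → x = 198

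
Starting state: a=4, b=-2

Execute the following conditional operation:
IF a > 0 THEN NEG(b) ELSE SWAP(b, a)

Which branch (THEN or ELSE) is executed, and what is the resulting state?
Branch: THEN, Final state: a=4, b=2

Evaluating condition: a > 0
a = 4
Condition is True, so THEN branch executes
After NEG(b): a=4, b=2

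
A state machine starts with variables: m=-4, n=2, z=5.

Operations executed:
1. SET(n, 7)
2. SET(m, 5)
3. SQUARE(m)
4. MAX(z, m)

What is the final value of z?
z = 25

Tracing execution:
Step 1: SET(n, 7) → z = 5
Step 2: SET(m, 5) → z = 5
Step 3: SQUARE(m) → z = 5
Step 4: MAX(z, m) → z = 25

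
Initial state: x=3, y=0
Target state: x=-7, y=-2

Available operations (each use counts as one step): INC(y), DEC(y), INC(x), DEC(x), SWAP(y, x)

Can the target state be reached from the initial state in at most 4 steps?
No

The target state cannot be reached within 4 steps.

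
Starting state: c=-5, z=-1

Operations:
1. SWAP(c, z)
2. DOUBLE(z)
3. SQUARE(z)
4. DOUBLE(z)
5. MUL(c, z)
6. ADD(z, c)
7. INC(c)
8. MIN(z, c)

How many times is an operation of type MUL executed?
1

Counting MUL operations:
Step 5: MUL(c, z) ← MUL
Total: 1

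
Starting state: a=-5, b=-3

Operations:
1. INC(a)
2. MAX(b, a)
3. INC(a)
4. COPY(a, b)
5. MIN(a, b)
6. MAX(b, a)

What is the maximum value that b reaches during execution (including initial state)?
-3

Values of b at each step:
Initial: b = -3 ← maximum
After step 1: b = -3
After step 2: b = -3
After step 3: b = -3
After step 4: b = -3
After step 5: b = -3
After step 6: b = -3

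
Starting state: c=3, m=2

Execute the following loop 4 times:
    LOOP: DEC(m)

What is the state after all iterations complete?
c=3, m=-2

Iteration trace:
Start: c=3, m=2
After iteration 1: c=3, m=1
After iteration 2: c=3, m=0
After iteration 3: c=3, m=-1
After iteration 4: c=3, m=-2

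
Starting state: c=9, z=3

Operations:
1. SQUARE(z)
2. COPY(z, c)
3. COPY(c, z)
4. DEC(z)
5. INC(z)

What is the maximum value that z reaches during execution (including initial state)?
9

Values of z at each step:
Initial: z = 3
After step 1: z = 9 ← maximum
After step 2: z = 9
After step 3: z = 9
After step 4: z = 8
After step 5: z = 9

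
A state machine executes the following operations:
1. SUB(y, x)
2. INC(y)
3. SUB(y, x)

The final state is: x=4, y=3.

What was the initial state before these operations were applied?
x=4, y=10

Working backwards:
Final state: x=4, y=3
Before step 3 (SUB(y, x)): x=4, y=7
Before step 2 (INC(y)): x=4, y=6
Before step 1 (SUB(y, x)): x=4, y=10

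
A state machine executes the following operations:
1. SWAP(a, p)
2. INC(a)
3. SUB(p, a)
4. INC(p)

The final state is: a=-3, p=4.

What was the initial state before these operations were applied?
a=0, p=-4

Working backwards:
Final state: a=-3, p=4
Before step 4 (INC(p)): a=-3, p=3
Before step 3 (SUB(p, a)): a=-3, p=0
Before step 2 (INC(a)): a=-4, p=0
Before step 1 (SWAP(a, p)): a=0, p=-4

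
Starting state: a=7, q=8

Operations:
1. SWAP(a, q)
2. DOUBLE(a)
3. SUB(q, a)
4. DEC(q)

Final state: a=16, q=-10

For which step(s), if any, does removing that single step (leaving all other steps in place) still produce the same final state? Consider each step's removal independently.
None - removing any single step changes the final result

Testing removal of each single step:
Without step 1: final = a=14, q=-7 (different)
Without step 2: final = a=8, q=-2 (different)
Without step 3: final = a=16, q=6 (different)
Without step 4: final = a=16, q=-9 (different)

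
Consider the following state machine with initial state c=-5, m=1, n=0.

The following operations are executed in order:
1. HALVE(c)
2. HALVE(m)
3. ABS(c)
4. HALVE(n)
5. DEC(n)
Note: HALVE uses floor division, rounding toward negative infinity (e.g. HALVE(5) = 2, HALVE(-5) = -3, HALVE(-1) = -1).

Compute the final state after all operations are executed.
{c: 3, m: 0, n: -1}

Step-by-step execution:
Initial: c=-5, m=1, n=0
After step 1 (HALVE(c)): c=-3, m=1, n=0
After step 2 (HALVE(m)): c=-3, m=0, n=0
After step 3 (ABS(c)): c=3, m=0, n=0
After step 4 (HALVE(n)): c=3, m=0, n=0
After step 5 (DEC(n)): c=3, m=0, n=-1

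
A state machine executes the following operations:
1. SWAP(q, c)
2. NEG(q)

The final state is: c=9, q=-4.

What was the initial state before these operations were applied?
c=4, q=9

Working backwards:
Final state: c=9, q=-4
Before step 2 (NEG(q)): c=9, q=4
Before step 1 (SWAP(q, c)): c=4, q=9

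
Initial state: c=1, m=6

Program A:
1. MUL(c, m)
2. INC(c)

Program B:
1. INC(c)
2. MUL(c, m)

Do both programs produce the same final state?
No

Program A final state: c=7, m=6
Program B final state: c=12, m=6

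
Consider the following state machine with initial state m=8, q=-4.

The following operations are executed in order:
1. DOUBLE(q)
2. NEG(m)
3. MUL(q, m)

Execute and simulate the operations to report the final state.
{m: -8, q: 64}

Step-by-step execution:
Initial: m=8, q=-4
After step 1 (DOUBLE(q)): m=8, q=-8
After step 2 (NEG(m)): m=-8, q=-8
After step 3 (MUL(q, m)): m=-8, q=64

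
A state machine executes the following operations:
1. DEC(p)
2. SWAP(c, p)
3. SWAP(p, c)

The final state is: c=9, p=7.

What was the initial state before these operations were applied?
c=9, p=8

Working backwards:
Final state: c=9, p=7
Before step 3 (SWAP(p, c)): c=7, p=9
Before step 2 (SWAP(c, p)): c=9, p=7
Before step 1 (DEC(p)): c=9, p=8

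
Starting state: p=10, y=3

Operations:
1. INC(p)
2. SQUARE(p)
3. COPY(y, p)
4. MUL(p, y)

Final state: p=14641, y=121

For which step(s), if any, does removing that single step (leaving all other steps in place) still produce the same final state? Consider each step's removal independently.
None - removing any single step changes the final result

Testing removal of each single step:
Without step 1: final = p=10000, y=100 (different)
Without step 2: final = p=121, y=11 (different)
Without step 3: final = p=363, y=3 (different)
Without step 4: final = p=121, y=121 (different)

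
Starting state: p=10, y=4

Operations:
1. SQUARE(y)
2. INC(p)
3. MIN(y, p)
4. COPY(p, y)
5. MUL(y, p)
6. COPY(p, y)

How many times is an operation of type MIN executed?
1

Counting MIN operations:
Step 3: MIN(y, p) ← MIN
Total: 1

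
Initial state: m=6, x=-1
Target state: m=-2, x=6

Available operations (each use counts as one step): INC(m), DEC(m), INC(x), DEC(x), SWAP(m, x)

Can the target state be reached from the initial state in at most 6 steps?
Yes

Path (2 steps): DEC(x) → SWAP(m, x)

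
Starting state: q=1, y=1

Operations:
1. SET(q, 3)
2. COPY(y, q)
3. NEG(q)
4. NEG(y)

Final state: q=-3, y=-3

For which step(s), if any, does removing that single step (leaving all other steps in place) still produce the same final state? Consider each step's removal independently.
None - removing any single step changes the final result

Testing removal of each single step:
Without step 1: final = q=-1, y=-1 (different)
Without step 2: final = q=-3, y=-1 (different)
Without step 3: final = q=3, y=-3 (different)
Without step 4: final = q=-3, y=3 (different)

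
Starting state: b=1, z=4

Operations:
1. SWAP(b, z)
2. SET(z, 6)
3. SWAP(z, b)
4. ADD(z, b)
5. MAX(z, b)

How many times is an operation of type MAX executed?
1

Counting MAX operations:
Step 5: MAX(z, b) ← MAX
Total: 1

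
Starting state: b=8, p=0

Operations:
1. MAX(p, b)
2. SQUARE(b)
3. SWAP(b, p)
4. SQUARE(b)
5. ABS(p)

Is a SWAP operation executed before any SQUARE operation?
No

First SWAP: step 3
First SQUARE: step 2
Since 3 > 2, SQUARE comes first.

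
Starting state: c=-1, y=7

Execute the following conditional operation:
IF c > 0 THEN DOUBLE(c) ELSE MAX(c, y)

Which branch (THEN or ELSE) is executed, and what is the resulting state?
Branch: ELSE, Final state: c=7, y=7

Evaluating condition: c > 0
c = -1
Condition is False, so ELSE branch executes
After MAX(c, y): c=7, y=7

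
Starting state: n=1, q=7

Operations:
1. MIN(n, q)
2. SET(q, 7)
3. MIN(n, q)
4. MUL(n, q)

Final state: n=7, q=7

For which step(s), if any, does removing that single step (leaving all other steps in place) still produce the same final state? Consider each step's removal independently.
Step(s) 1, 2, 3

Testing removal of each single step:
Without step 1: final = n=7, q=7 (same)
Without step 2: final = n=7, q=7 (same)
Without step 3: final = n=7, q=7 (same)
Without step 4: final = n=1, q=7 (different)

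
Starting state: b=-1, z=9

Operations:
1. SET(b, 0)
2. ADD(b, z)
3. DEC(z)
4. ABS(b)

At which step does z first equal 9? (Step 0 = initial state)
Step 0

Tracing z:
Initial: z = 9 ← first occurrence
After step 1: z = 9
After step 2: z = 9
After step 3: z = 8
After step 4: z = 8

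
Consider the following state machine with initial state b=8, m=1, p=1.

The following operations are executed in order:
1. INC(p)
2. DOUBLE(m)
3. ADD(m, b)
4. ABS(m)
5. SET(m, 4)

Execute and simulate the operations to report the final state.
{b: 8, m: 4, p: 2}

Step-by-step execution:
Initial: b=8, m=1, p=1
After step 1 (INC(p)): b=8, m=1, p=2
After step 2 (DOUBLE(m)): b=8, m=2, p=2
After step 3 (ADD(m, b)): b=8, m=10, p=2
After step 4 (ABS(m)): b=8, m=10, p=2
After step 5 (SET(m, 4)): b=8, m=4, p=2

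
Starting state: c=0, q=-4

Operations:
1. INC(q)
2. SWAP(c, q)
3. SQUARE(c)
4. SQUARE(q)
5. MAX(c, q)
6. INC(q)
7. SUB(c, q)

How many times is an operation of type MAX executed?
1

Counting MAX operations:
Step 5: MAX(c, q) ← MAX
Total: 1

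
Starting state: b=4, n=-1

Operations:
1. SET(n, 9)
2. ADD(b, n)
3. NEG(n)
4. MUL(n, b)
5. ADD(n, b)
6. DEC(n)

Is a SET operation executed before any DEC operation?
Yes

First SET: step 1
First DEC: step 6
Since 1 < 6, SET comes first.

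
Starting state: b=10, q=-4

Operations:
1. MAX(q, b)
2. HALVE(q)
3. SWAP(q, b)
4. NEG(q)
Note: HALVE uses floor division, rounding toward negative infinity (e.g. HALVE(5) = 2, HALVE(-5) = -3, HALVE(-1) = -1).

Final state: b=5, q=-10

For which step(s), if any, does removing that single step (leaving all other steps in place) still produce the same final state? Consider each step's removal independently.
None - removing any single step changes the final result

Testing removal of each single step:
Without step 1: final = b=-2, q=-10 (different)
Without step 2: final = b=10, q=-10 (different)
Without step 3: final = b=10, q=-5 (different)
Without step 4: final = b=5, q=10 (different)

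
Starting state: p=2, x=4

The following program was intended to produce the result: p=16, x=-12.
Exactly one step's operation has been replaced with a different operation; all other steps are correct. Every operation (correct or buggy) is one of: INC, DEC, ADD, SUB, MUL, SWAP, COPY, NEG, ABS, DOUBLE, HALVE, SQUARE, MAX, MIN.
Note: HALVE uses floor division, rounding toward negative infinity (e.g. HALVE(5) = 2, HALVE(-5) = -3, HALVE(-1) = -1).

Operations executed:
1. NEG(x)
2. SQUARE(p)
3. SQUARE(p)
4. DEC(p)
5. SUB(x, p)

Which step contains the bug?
Step 4

Trace with buggy code:
Initial: p=2, x=4
After step 1: p=2, x=-4
After step 2: p=4, x=-4
After step 3: p=16, x=-4
After step 4: p=15, x=-4
After step 5: p=15, x=-19
Actual final p=15, x=-19 ≠ expected p=16, x=-12.
Step 4 is the only position where a single-operation replacement can produce the expected result.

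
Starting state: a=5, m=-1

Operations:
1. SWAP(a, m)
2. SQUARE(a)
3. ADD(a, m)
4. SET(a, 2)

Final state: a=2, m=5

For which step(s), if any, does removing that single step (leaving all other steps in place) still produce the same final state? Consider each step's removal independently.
Step(s) 2, 3

Testing removal of each single step:
Without step 1: final = a=2, m=-1 (different)
Without step 2: final = a=2, m=5 (same)
Without step 3: final = a=2, m=5 (same)
Without step 4: final = a=6, m=5 (different)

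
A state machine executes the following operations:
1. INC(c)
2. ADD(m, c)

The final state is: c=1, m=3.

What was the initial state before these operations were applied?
c=0, m=2

Working backwards:
Final state: c=1, m=3
Before step 2 (ADD(m, c)): c=1, m=2
Before step 1 (INC(c)): c=0, m=2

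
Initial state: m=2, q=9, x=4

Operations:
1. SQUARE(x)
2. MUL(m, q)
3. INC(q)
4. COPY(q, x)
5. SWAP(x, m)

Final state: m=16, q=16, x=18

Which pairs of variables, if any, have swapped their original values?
None

Comparing initial and final values:
m: 2 → 16
q: 9 → 16
x: 4 → 18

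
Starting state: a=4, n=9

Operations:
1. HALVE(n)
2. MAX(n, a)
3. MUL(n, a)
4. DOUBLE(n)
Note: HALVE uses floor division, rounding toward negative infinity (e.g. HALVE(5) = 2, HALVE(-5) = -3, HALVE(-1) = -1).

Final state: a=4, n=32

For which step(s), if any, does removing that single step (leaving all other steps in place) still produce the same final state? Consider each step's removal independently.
Step(s) 2

Testing removal of each single step:
Without step 1: final = a=4, n=72 (different)
Without step 2: final = a=4, n=32 (same)
Without step 3: final = a=4, n=8 (different)
Without step 4: final = a=4, n=16 (different)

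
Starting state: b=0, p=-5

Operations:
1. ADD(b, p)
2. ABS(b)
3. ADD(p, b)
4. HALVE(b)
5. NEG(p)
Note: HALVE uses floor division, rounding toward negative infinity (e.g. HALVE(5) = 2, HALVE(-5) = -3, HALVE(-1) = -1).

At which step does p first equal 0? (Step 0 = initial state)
Step 3

Tracing p:
Initial: p = -5
After step 1: p = -5
After step 2: p = -5
After step 3: p = 0 ← first occurrence
After step 4: p = 0
After step 5: p = 0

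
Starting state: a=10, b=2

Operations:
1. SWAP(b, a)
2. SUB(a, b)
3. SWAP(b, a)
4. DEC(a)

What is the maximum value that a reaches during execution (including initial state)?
10

Values of a at each step:
Initial: a = 10 ← maximum
After step 1: a = 2
After step 2: a = -8
After step 3: a = 10
After step 4: a = 9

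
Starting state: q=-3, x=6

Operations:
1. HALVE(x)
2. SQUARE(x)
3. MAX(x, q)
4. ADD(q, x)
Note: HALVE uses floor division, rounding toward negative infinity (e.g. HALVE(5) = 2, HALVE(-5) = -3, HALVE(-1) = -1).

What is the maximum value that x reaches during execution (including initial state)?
9

Values of x at each step:
Initial: x = 6
After step 1: x = 3
After step 2: x = 9 ← maximum
After step 3: x = 9
After step 4: x = 9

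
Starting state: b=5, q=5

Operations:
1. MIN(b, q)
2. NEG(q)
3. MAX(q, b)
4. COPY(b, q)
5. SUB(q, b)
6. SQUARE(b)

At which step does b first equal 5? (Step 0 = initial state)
Step 0

Tracing b:
Initial: b = 5 ← first occurrence
After step 1: b = 5
After step 2: b = 5
After step 3: b = 5
After step 4: b = 5
After step 5: b = 5
After step 6: b = 25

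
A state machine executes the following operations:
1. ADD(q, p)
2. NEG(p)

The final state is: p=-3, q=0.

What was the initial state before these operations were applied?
p=3, q=-3

Working backwards:
Final state: p=-3, q=0
Before step 2 (NEG(p)): p=3, q=0
Before step 1 (ADD(q, p)): p=3, q=-3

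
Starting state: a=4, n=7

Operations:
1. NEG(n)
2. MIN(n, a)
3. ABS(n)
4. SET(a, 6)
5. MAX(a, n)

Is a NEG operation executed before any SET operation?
Yes

First NEG: step 1
First SET: step 4
Since 1 < 4, NEG comes first.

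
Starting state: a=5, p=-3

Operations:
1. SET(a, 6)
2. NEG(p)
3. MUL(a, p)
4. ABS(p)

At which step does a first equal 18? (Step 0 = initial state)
Step 3

Tracing a:
Initial: a = 5
After step 1: a = 6
After step 2: a = 6
After step 3: a = 18 ← first occurrence
After step 4: a = 18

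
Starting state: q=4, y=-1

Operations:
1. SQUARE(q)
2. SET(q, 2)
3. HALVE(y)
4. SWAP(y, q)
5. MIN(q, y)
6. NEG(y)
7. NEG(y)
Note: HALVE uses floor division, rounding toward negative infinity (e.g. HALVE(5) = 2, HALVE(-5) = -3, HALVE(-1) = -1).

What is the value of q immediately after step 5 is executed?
q = -1

Tracing q through execution:
Initial: q = 4
After step 1 (SQUARE(q)): q = 16
After step 2 (SET(q, 2)): q = 2
After step 3 (HALVE(y)): q = 2
After step 4 (SWAP(y, q)): q = -1
After step 5 (MIN(q, y)): q = -1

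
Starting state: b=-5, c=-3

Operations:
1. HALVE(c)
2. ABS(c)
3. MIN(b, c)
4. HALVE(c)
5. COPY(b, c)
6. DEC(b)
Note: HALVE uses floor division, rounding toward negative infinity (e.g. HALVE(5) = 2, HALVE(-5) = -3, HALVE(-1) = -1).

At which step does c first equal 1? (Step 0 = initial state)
Step 4

Tracing c:
Initial: c = -3
After step 1: c = -2
After step 2: c = 2
After step 3: c = 2
After step 4: c = 1 ← first occurrence
After step 5: c = 1
After step 6: c = 1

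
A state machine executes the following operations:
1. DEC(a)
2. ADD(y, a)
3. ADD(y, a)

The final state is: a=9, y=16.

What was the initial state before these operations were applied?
a=10, y=-2

Working backwards:
Final state: a=9, y=16
Before step 3 (ADD(y, a)): a=9, y=7
Before step 2 (ADD(y, a)): a=9, y=-2
Before step 1 (DEC(a)): a=10, y=-2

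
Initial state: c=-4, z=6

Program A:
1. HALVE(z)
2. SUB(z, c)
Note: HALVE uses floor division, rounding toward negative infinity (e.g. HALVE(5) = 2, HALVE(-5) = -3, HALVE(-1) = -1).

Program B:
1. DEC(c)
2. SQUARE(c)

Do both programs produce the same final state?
No

Program A final state: c=-4, z=7
Program B final state: c=25, z=6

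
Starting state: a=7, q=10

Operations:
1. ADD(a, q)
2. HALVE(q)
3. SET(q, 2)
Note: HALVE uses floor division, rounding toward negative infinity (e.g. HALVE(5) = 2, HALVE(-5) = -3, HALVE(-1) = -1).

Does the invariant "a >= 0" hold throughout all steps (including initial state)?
Yes

The invariant holds at every step.

State at each step:
Initial: a=7, q=10
After step 1: a=17, q=10
After step 2: a=17, q=5
After step 3: a=17, q=2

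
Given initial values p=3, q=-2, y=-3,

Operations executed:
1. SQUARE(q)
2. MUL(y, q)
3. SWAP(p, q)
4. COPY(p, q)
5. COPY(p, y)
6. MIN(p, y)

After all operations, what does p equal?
p = -12

Tracing execution:
Step 1: SQUARE(q) → p = 3
Step 2: MUL(y, q) → p = 3
Step 3: SWAP(p, q) → p = 4
Step 4: COPY(p, q) → p = 3
Step 5: COPY(p, y) → p = -12
Step 6: MIN(p, y) → p = -12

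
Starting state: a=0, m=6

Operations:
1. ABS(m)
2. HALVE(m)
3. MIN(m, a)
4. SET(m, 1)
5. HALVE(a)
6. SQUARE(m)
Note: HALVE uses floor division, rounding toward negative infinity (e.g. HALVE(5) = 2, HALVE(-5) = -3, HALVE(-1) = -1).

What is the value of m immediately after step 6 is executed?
m = 1

Tracing m through execution:
Initial: m = 6
After step 1 (ABS(m)): m = 6
After step 2 (HALVE(m)): m = 3
After step 3 (MIN(m, a)): m = 0
After step 4 (SET(m, 1)): m = 1
After step 5 (HALVE(a)): m = 1
After step 6 (SQUARE(m)): m = 1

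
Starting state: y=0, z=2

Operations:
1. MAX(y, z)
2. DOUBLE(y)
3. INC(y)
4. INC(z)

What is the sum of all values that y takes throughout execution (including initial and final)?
16

Values of y at each step:
Initial: y = 0
After step 1: y = 2
After step 2: y = 4
After step 3: y = 5
After step 4: y = 5
Sum = 0 + 2 + 4 + 5 + 5 = 16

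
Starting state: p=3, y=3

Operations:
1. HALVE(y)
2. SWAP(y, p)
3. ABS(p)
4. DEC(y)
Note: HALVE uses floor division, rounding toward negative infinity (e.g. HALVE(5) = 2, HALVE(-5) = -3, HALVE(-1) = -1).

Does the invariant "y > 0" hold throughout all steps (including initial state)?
Yes

The invariant holds at every step.

State at each step:
Initial: p=3, y=3
After step 1: p=3, y=1
After step 2: p=1, y=3
After step 3: p=1, y=3
After step 4: p=1, y=2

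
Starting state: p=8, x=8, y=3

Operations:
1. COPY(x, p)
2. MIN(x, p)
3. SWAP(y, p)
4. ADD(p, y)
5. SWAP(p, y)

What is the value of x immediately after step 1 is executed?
x = 8

Tracing x through execution:
Initial: x = 8
After step 1 (COPY(x, p)): x = 8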